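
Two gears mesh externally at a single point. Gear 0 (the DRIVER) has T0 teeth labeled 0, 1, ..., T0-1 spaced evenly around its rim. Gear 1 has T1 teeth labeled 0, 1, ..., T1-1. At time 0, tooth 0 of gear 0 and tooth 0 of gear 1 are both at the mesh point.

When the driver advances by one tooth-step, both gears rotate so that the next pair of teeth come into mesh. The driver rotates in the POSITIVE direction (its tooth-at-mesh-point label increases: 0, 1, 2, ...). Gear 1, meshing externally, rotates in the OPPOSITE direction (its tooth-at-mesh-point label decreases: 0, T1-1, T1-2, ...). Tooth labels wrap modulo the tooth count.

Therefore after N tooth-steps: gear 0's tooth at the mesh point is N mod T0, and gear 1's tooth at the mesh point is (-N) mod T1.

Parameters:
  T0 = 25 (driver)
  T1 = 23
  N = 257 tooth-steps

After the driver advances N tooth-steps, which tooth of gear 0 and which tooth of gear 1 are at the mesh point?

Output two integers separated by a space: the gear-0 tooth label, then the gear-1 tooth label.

Answer: 7 19

Derivation:
Gear 0 (driver, T0=25): tooth at mesh = N mod T0
  257 = 10 * 25 + 7, so 257 mod 25 = 7
  gear 0 tooth = 7
Gear 1 (driven, T1=23): tooth at mesh = (-N) mod T1
  257 = 11 * 23 + 4, so 257 mod 23 = 4
  (-257) mod 23 = (-4) mod 23 = 23 - 4 = 19
Mesh after 257 steps: gear-0 tooth 7 meets gear-1 tooth 19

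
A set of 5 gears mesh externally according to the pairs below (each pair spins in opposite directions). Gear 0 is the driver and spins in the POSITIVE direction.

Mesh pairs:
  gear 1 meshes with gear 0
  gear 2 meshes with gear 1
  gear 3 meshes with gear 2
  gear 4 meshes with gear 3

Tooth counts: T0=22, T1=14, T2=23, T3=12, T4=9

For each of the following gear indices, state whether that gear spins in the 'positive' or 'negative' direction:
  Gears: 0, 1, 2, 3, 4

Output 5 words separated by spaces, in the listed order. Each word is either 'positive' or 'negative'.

Gear 0 (driver): positive (depth 0)
  gear 1: meshes with gear 0 -> depth 1 -> negative (opposite of gear 0)
  gear 2: meshes with gear 1 -> depth 2 -> positive (opposite of gear 1)
  gear 3: meshes with gear 2 -> depth 3 -> negative (opposite of gear 2)
  gear 4: meshes with gear 3 -> depth 4 -> positive (opposite of gear 3)
Queried indices 0, 1, 2, 3, 4 -> positive, negative, positive, negative, positive

Answer: positive negative positive negative positive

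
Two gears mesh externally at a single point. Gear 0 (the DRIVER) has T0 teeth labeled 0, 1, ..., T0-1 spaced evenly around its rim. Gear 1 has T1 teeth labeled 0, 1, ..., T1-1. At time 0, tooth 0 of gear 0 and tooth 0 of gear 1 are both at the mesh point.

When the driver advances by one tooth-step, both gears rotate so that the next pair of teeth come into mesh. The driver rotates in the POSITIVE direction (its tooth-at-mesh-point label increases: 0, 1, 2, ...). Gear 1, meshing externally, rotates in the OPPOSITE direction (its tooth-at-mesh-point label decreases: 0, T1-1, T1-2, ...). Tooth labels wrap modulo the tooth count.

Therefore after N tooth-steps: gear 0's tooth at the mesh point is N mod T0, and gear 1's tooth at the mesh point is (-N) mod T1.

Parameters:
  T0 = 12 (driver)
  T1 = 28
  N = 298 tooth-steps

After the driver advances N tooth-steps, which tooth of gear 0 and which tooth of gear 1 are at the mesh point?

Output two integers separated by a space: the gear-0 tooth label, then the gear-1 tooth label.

Answer: 10 10

Derivation:
Gear 0 (driver, T0=12): tooth at mesh = N mod T0
  298 = 24 * 12 + 10, so 298 mod 12 = 10
  gear 0 tooth = 10
Gear 1 (driven, T1=28): tooth at mesh = (-N) mod T1
  298 = 10 * 28 + 18, so 298 mod 28 = 18
  (-298) mod 28 = (-18) mod 28 = 28 - 18 = 10
Mesh after 298 steps: gear-0 tooth 10 meets gear-1 tooth 10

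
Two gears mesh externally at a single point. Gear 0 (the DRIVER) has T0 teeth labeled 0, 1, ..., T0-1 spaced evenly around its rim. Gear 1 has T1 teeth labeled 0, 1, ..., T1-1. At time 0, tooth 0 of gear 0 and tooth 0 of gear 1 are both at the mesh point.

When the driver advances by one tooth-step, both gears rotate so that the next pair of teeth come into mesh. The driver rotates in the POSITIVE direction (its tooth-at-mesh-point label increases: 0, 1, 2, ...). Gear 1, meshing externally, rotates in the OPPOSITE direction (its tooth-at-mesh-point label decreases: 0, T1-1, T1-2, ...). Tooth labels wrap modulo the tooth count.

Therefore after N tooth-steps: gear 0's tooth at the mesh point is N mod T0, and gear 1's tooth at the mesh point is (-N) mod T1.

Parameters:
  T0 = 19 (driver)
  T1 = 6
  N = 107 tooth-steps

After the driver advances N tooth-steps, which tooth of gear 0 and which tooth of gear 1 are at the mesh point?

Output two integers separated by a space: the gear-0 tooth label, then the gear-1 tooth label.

Gear 0 (driver, T0=19): tooth at mesh = N mod T0
  107 = 5 * 19 + 12, so 107 mod 19 = 12
  gear 0 tooth = 12
Gear 1 (driven, T1=6): tooth at mesh = (-N) mod T1
  107 = 17 * 6 + 5, so 107 mod 6 = 5
  (-107) mod 6 = (-5) mod 6 = 6 - 5 = 1
Mesh after 107 steps: gear-0 tooth 12 meets gear-1 tooth 1

Answer: 12 1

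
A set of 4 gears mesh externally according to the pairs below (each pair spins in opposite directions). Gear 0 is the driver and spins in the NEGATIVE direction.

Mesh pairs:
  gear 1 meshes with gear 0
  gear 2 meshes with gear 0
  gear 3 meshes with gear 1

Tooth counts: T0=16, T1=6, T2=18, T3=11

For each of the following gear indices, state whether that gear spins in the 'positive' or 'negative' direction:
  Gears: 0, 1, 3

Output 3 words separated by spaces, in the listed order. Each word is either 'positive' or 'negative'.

Answer: negative positive negative

Derivation:
Gear 0 (driver): negative (depth 0)
  gear 1: meshes with gear 0 -> depth 1 -> positive (opposite of gear 0)
  gear 2: meshes with gear 0 -> depth 1 -> positive (opposite of gear 0)
  gear 3: meshes with gear 1 -> depth 2 -> negative (opposite of gear 1)
Queried indices 0, 1, 3 -> negative, positive, negative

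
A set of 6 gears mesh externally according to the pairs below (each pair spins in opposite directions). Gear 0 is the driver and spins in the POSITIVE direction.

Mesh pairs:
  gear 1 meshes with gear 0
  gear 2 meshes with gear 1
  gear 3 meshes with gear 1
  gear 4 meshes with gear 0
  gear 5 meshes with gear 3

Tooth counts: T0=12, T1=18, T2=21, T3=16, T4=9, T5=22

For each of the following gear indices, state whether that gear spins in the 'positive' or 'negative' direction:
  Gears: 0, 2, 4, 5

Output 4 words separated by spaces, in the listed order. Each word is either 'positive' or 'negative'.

Gear 0 (driver): positive (depth 0)
  gear 1: meshes with gear 0 -> depth 1 -> negative (opposite of gear 0)
  gear 2: meshes with gear 1 -> depth 2 -> positive (opposite of gear 1)
  gear 3: meshes with gear 1 -> depth 2 -> positive (opposite of gear 1)
  gear 4: meshes with gear 0 -> depth 1 -> negative (opposite of gear 0)
  gear 5: meshes with gear 3 -> depth 3 -> negative (opposite of gear 3)
Queried indices 0, 2, 4, 5 -> positive, positive, negative, negative

Answer: positive positive negative negative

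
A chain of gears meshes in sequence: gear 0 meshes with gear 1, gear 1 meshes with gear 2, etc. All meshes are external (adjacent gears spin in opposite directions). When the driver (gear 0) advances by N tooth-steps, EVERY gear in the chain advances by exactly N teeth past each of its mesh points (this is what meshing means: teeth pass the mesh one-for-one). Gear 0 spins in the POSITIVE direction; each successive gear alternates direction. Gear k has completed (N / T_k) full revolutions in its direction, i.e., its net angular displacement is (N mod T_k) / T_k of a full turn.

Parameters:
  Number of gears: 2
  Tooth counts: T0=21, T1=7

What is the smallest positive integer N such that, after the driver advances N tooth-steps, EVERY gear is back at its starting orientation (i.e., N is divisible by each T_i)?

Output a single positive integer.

Gear k returns to start when N is a multiple of T_k.
All gears at start simultaneously when N is a common multiple of [21, 7]; the smallest such N is lcm(21, 7).
Start: lcm = T0 = 21
Fold in T1=7: gcd(21, 7) = 7; lcm(21, 7) = 21 * 7 / 7 = 147 / 7 = 21
Full cycle length = 21

Answer: 21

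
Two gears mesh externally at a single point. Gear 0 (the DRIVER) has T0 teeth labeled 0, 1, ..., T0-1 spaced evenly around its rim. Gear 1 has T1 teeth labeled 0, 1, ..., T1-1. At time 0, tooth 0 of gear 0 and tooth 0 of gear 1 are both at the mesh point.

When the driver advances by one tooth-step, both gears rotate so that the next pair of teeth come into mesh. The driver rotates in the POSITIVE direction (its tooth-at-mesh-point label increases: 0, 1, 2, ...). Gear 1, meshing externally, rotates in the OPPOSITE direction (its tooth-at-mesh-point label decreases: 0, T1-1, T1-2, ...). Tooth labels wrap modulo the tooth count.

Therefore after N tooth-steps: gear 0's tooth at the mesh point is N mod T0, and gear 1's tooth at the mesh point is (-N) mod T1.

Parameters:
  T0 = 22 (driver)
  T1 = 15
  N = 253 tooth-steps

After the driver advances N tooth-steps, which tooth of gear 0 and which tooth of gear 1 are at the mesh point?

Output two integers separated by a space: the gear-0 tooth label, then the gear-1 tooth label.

Answer: 11 2

Derivation:
Gear 0 (driver, T0=22): tooth at mesh = N mod T0
  253 = 11 * 22 + 11, so 253 mod 22 = 11
  gear 0 tooth = 11
Gear 1 (driven, T1=15): tooth at mesh = (-N) mod T1
  253 = 16 * 15 + 13, so 253 mod 15 = 13
  (-253) mod 15 = (-13) mod 15 = 15 - 13 = 2
Mesh after 253 steps: gear-0 tooth 11 meets gear-1 tooth 2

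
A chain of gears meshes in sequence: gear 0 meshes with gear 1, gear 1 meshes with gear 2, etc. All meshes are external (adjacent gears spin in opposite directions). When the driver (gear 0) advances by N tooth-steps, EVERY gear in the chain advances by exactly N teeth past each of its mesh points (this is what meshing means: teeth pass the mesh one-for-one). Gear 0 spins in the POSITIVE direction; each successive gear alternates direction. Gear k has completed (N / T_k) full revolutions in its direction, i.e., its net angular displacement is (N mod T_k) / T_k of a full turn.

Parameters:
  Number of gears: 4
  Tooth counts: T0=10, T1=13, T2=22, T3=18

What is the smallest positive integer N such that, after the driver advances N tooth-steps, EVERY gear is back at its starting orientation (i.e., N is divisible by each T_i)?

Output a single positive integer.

Gear k returns to start when N is a multiple of T_k.
All gears at start simultaneously when N is a common multiple of [10, 13, 22, 18]; the smallest such N is lcm(10, 13, 22, 18).
Start: lcm = T0 = 10
Fold in T1=13: gcd(10, 13) = 1; lcm(10, 13) = 10 * 13 / 1 = 130 / 1 = 130
Fold in T2=22: gcd(130, 22) = 2; lcm(130, 22) = 130 * 22 / 2 = 2860 / 2 = 1430
Fold in T3=18: gcd(1430, 18) = 2; lcm(1430, 18) = 1430 * 18 / 2 = 25740 / 2 = 12870
Full cycle length = 12870

Answer: 12870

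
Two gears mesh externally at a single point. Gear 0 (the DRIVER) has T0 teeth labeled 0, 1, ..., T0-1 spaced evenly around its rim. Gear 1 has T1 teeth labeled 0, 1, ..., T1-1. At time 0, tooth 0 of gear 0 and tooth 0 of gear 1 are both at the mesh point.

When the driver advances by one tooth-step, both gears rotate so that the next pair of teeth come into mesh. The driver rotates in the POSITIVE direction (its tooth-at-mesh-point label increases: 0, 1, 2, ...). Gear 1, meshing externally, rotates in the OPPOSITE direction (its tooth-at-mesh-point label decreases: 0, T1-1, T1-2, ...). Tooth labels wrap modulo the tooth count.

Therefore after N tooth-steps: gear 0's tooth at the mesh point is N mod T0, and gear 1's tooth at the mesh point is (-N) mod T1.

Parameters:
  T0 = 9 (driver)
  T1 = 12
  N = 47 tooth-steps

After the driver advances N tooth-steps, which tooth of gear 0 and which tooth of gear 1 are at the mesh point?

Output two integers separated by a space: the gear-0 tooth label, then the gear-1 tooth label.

Gear 0 (driver, T0=9): tooth at mesh = N mod T0
  47 = 5 * 9 + 2, so 47 mod 9 = 2
  gear 0 tooth = 2
Gear 1 (driven, T1=12): tooth at mesh = (-N) mod T1
  47 = 3 * 12 + 11, so 47 mod 12 = 11
  (-47) mod 12 = (-11) mod 12 = 12 - 11 = 1
Mesh after 47 steps: gear-0 tooth 2 meets gear-1 tooth 1

Answer: 2 1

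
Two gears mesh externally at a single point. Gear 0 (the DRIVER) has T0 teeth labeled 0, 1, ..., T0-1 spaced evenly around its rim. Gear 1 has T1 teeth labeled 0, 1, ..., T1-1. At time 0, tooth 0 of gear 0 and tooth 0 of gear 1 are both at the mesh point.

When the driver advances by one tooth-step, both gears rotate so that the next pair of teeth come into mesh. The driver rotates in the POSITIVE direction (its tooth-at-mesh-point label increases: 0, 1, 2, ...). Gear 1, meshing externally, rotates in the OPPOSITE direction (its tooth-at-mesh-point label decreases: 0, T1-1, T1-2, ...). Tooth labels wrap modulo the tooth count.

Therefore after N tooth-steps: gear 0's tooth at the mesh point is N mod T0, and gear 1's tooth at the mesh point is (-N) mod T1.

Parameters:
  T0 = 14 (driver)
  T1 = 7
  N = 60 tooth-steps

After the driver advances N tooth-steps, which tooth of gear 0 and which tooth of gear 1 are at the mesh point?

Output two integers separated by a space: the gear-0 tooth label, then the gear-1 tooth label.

Gear 0 (driver, T0=14): tooth at mesh = N mod T0
  60 = 4 * 14 + 4, so 60 mod 14 = 4
  gear 0 tooth = 4
Gear 1 (driven, T1=7): tooth at mesh = (-N) mod T1
  60 = 8 * 7 + 4, so 60 mod 7 = 4
  (-60) mod 7 = (-4) mod 7 = 7 - 4 = 3
Mesh after 60 steps: gear-0 tooth 4 meets gear-1 tooth 3

Answer: 4 3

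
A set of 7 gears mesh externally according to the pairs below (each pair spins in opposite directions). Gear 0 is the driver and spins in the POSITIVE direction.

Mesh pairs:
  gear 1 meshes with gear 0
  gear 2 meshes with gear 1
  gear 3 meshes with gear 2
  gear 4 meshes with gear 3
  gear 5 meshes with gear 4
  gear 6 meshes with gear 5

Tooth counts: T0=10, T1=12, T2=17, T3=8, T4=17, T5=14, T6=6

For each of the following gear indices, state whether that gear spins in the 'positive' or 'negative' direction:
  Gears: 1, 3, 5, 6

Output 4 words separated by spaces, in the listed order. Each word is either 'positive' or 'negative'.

Gear 0 (driver): positive (depth 0)
  gear 1: meshes with gear 0 -> depth 1 -> negative (opposite of gear 0)
  gear 2: meshes with gear 1 -> depth 2 -> positive (opposite of gear 1)
  gear 3: meshes with gear 2 -> depth 3 -> negative (opposite of gear 2)
  gear 4: meshes with gear 3 -> depth 4 -> positive (opposite of gear 3)
  gear 5: meshes with gear 4 -> depth 5 -> negative (opposite of gear 4)
  gear 6: meshes with gear 5 -> depth 6 -> positive (opposite of gear 5)
Queried indices 1, 3, 5, 6 -> negative, negative, negative, positive

Answer: negative negative negative positive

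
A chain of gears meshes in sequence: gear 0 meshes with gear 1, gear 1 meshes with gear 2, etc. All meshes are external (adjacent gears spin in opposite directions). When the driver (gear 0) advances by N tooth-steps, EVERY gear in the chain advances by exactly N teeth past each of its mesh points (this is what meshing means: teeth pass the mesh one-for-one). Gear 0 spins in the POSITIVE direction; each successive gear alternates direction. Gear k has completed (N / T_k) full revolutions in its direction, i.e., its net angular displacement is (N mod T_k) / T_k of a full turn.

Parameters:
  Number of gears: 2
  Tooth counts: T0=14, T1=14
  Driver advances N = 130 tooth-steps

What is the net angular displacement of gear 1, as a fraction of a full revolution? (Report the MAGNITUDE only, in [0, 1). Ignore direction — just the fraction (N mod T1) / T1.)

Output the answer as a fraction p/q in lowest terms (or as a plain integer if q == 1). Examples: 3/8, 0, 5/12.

Chain of 2 gears, tooth counts: [14, 14]
  gear 0: T0=14, direction=positive, advance = 130 mod 14 = 4 teeth = 4/14 turn
  gear 1: T1=14, direction=negative, advance = 130 mod 14 = 4 teeth = 4/14 turn
Gear 1: 130 mod 14 = 4
Fraction = 4 / 14 = 2/7 (gcd(4,14)=2) = 2/7

Answer: 2/7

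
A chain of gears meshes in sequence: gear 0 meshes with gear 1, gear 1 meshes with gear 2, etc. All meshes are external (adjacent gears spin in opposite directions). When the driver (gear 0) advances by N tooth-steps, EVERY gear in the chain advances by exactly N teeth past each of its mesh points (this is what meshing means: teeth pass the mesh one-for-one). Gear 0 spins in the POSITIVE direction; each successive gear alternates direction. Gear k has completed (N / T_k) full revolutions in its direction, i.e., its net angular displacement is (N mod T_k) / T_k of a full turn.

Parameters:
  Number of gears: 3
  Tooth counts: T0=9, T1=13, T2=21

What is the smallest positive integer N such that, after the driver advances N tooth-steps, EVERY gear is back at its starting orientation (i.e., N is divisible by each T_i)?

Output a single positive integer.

Answer: 819

Derivation:
Gear k returns to start when N is a multiple of T_k.
All gears at start simultaneously when N is a common multiple of [9, 13, 21]; the smallest such N is lcm(9, 13, 21).
Start: lcm = T0 = 9
Fold in T1=13: gcd(9, 13) = 1; lcm(9, 13) = 9 * 13 / 1 = 117 / 1 = 117
Fold in T2=21: gcd(117, 21) = 3; lcm(117, 21) = 117 * 21 / 3 = 2457 / 3 = 819
Full cycle length = 819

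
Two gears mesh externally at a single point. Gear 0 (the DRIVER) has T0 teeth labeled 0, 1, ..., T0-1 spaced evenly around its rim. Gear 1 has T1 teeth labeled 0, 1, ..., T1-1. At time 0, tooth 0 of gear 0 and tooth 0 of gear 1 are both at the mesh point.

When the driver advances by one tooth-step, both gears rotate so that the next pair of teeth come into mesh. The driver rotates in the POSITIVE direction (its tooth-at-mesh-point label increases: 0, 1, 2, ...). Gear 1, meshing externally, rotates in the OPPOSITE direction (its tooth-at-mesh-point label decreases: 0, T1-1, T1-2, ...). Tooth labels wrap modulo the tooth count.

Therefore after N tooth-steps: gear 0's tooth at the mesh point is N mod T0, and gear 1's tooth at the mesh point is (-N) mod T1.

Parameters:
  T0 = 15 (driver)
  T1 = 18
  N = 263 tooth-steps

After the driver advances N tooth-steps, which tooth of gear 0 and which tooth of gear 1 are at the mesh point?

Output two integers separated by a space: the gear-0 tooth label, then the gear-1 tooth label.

Answer: 8 7

Derivation:
Gear 0 (driver, T0=15): tooth at mesh = N mod T0
  263 = 17 * 15 + 8, so 263 mod 15 = 8
  gear 0 tooth = 8
Gear 1 (driven, T1=18): tooth at mesh = (-N) mod T1
  263 = 14 * 18 + 11, so 263 mod 18 = 11
  (-263) mod 18 = (-11) mod 18 = 18 - 11 = 7
Mesh after 263 steps: gear-0 tooth 8 meets gear-1 tooth 7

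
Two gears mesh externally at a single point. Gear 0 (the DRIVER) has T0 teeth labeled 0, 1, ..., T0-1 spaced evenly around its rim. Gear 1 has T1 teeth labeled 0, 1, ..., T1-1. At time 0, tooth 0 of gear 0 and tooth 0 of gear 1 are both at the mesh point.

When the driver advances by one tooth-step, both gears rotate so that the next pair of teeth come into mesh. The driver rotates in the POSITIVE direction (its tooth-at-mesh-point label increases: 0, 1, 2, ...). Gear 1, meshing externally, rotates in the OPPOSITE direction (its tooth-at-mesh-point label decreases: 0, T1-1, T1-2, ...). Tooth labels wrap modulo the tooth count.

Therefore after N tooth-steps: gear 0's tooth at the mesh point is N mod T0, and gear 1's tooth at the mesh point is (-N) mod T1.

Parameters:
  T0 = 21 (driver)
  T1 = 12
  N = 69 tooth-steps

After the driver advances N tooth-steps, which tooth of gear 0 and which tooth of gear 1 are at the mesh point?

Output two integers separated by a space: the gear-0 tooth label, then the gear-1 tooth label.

Answer: 6 3

Derivation:
Gear 0 (driver, T0=21): tooth at mesh = N mod T0
  69 = 3 * 21 + 6, so 69 mod 21 = 6
  gear 0 tooth = 6
Gear 1 (driven, T1=12): tooth at mesh = (-N) mod T1
  69 = 5 * 12 + 9, so 69 mod 12 = 9
  (-69) mod 12 = (-9) mod 12 = 12 - 9 = 3
Mesh after 69 steps: gear-0 tooth 6 meets gear-1 tooth 3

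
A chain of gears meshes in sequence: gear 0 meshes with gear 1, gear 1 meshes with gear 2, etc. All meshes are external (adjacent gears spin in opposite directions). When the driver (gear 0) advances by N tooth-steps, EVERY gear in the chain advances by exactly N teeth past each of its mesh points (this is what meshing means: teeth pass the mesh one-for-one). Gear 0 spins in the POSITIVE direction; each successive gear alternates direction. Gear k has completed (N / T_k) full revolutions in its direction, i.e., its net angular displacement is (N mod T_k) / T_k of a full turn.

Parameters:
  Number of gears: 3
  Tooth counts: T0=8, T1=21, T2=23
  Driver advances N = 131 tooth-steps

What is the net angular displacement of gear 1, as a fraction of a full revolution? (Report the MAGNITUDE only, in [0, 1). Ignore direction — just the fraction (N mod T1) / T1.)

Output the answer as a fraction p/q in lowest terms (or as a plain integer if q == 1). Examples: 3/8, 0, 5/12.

Answer: 5/21

Derivation:
Chain of 3 gears, tooth counts: [8, 21, 23]
  gear 0: T0=8, direction=positive, advance = 131 mod 8 = 3 teeth = 3/8 turn
  gear 1: T1=21, direction=negative, advance = 131 mod 21 = 5 teeth = 5/21 turn
  gear 2: T2=23, direction=positive, advance = 131 mod 23 = 16 teeth = 16/23 turn
Gear 1: 131 mod 21 = 5
Fraction = 5 / 21 = 5/21 (gcd(5,21)=1) = 5/21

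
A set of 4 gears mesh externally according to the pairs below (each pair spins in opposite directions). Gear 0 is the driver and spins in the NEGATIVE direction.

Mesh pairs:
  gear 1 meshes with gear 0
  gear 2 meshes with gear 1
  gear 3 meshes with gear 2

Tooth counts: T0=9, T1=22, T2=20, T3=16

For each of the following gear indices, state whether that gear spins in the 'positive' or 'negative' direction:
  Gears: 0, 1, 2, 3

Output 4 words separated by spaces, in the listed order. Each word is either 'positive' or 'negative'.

Answer: negative positive negative positive

Derivation:
Gear 0 (driver): negative (depth 0)
  gear 1: meshes with gear 0 -> depth 1 -> positive (opposite of gear 0)
  gear 2: meshes with gear 1 -> depth 2 -> negative (opposite of gear 1)
  gear 3: meshes with gear 2 -> depth 3 -> positive (opposite of gear 2)
Queried indices 0, 1, 2, 3 -> negative, positive, negative, positive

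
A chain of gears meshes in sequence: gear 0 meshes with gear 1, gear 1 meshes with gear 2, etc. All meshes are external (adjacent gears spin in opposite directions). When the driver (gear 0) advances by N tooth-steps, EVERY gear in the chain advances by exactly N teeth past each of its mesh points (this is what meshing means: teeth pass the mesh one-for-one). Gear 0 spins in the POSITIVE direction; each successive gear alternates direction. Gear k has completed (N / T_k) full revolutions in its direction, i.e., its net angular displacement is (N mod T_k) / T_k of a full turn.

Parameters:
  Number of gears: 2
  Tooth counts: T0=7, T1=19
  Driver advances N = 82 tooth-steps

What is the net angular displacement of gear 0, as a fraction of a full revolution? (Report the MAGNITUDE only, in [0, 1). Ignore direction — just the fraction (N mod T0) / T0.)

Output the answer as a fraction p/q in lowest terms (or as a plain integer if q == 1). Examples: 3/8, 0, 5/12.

Answer: 5/7

Derivation:
Chain of 2 gears, tooth counts: [7, 19]
  gear 0: T0=7, direction=positive, advance = 82 mod 7 = 5 teeth = 5/7 turn
  gear 1: T1=19, direction=negative, advance = 82 mod 19 = 6 teeth = 6/19 turn
Gear 0: 82 mod 7 = 5
Fraction = 5 / 7 = 5/7 (gcd(5,7)=1) = 5/7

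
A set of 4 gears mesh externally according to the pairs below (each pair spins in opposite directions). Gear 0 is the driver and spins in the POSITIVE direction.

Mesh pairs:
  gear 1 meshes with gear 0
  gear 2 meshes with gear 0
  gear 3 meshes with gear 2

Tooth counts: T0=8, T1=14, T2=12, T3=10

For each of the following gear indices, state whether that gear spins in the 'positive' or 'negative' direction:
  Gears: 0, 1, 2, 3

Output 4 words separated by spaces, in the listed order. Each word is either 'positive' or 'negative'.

Gear 0 (driver): positive (depth 0)
  gear 1: meshes with gear 0 -> depth 1 -> negative (opposite of gear 0)
  gear 2: meshes with gear 0 -> depth 1 -> negative (opposite of gear 0)
  gear 3: meshes with gear 2 -> depth 2 -> positive (opposite of gear 2)
Queried indices 0, 1, 2, 3 -> positive, negative, negative, positive

Answer: positive negative negative positive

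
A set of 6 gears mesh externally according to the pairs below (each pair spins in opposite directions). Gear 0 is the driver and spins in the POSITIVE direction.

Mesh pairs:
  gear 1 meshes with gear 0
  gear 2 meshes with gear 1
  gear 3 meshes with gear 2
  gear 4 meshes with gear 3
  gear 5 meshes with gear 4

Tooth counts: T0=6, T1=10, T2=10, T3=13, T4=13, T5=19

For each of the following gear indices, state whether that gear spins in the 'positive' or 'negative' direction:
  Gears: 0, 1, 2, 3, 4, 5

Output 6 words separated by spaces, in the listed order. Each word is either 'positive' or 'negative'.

Answer: positive negative positive negative positive negative

Derivation:
Gear 0 (driver): positive (depth 0)
  gear 1: meshes with gear 0 -> depth 1 -> negative (opposite of gear 0)
  gear 2: meshes with gear 1 -> depth 2 -> positive (opposite of gear 1)
  gear 3: meshes with gear 2 -> depth 3 -> negative (opposite of gear 2)
  gear 4: meshes with gear 3 -> depth 4 -> positive (opposite of gear 3)
  gear 5: meshes with gear 4 -> depth 5 -> negative (opposite of gear 4)
Queried indices 0, 1, 2, 3, 4, 5 -> positive, negative, positive, negative, positive, negative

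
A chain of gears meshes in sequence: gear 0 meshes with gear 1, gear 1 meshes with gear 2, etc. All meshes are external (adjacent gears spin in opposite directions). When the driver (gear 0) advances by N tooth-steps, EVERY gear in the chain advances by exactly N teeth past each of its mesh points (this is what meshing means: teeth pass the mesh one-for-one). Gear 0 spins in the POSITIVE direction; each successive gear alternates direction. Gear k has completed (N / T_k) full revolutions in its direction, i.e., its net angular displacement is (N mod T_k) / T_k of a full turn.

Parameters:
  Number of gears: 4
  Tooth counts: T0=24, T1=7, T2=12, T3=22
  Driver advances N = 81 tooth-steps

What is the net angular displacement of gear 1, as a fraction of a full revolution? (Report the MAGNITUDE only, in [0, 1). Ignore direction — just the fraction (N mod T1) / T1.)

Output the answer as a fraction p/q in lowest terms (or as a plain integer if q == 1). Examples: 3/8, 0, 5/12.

Answer: 4/7

Derivation:
Chain of 4 gears, tooth counts: [24, 7, 12, 22]
  gear 0: T0=24, direction=positive, advance = 81 mod 24 = 9 teeth = 9/24 turn
  gear 1: T1=7, direction=negative, advance = 81 mod 7 = 4 teeth = 4/7 turn
  gear 2: T2=12, direction=positive, advance = 81 mod 12 = 9 teeth = 9/12 turn
  gear 3: T3=22, direction=negative, advance = 81 mod 22 = 15 teeth = 15/22 turn
Gear 1: 81 mod 7 = 4
Fraction = 4 / 7 = 4/7 (gcd(4,7)=1) = 4/7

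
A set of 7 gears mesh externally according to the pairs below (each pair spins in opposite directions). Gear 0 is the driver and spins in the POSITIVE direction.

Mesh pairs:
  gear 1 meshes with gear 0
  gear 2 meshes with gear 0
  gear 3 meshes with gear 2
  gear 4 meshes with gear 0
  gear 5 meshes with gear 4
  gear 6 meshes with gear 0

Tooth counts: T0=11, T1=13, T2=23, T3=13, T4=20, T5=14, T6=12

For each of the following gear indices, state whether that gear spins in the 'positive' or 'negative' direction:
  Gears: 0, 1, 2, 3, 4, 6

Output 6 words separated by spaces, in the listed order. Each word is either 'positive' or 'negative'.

Gear 0 (driver): positive (depth 0)
  gear 1: meshes with gear 0 -> depth 1 -> negative (opposite of gear 0)
  gear 2: meshes with gear 0 -> depth 1 -> negative (opposite of gear 0)
  gear 3: meshes with gear 2 -> depth 2 -> positive (opposite of gear 2)
  gear 4: meshes with gear 0 -> depth 1 -> negative (opposite of gear 0)
  gear 5: meshes with gear 4 -> depth 2 -> positive (opposite of gear 4)
  gear 6: meshes with gear 0 -> depth 1 -> negative (opposite of gear 0)
Queried indices 0, 1, 2, 3, 4, 6 -> positive, negative, negative, positive, negative, negative

Answer: positive negative negative positive negative negative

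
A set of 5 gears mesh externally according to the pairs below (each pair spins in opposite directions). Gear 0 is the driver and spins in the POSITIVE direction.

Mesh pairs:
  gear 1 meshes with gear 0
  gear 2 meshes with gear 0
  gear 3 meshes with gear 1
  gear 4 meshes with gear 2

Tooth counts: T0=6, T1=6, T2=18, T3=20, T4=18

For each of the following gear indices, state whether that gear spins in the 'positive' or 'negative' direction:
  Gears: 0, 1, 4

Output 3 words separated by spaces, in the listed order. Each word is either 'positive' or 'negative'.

Gear 0 (driver): positive (depth 0)
  gear 1: meshes with gear 0 -> depth 1 -> negative (opposite of gear 0)
  gear 2: meshes with gear 0 -> depth 1 -> negative (opposite of gear 0)
  gear 3: meshes with gear 1 -> depth 2 -> positive (opposite of gear 1)
  gear 4: meshes with gear 2 -> depth 2 -> positive (opposite of gear 2)
Queried indices 0, 1, 4 -> positive, negative, positive

Answer: positive negative positive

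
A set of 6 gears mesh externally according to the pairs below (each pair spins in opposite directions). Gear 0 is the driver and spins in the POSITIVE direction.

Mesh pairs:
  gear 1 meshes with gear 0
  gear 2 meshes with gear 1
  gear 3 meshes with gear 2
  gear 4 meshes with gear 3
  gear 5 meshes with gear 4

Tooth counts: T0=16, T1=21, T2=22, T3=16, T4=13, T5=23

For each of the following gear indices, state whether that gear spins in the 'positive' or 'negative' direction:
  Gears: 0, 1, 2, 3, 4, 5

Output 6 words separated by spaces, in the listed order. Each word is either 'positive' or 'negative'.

Gear 0 (driver): positive (depth 0)
  gear 1: meshes with gear 0 -> depth 1 -> negative (opposite of gear 0)
  gear 2: meshes with gear 1 -> depth 2 -> positive (opposite of gear 1)
  gear 3: meshes with gear 2 -> depth 3 -> negative (opposite of gear 2)
  gear 4: meshes with gear 3 -> depth 4 -> positive (opposite of gear 3)
  gear 5: meshes with gear 4 -> depth 5 -> negative (opposite of gear 4)
Queried indices 0, 1, 2, 3, 4, 5 -> positive, negative, positive, negative, positive, negative

Answer: positive negative positive negative positive negative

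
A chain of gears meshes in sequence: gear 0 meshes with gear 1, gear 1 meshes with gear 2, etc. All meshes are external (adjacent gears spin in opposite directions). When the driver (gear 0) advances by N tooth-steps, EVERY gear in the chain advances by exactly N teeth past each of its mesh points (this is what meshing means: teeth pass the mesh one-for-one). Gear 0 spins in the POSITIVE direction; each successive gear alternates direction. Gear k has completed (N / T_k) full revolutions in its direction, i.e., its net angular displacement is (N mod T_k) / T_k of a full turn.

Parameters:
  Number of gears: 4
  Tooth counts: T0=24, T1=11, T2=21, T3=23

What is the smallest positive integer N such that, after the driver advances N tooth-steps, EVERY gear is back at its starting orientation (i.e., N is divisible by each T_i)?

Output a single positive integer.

Gear k returns to start when N is a multiple of T_k.
All gears at start simultaneously when N is a common multiple of [24, 11, 21, 23]; the smallest such N is lcm(24, 11, 21, 23).
Start: lcm = T0 = 24
Fold in T1=11: gcd(24, 11) = 1; lcm(24, 11) = 24 * 11 / 1 = 264 / 1 = 264
Fold in T2=21: gcd(264, 21) = 3; lcm(264, 21) = 264 * 21 / 3 = 5544 / 3 = 1848
Fold in T3=23: gcd(1848, 23) = 1; lcm(1848, 23) = 1848 * 23 / 1 = 42504 / 1 = 42504
Full cycle length = 42504

Answer: 42504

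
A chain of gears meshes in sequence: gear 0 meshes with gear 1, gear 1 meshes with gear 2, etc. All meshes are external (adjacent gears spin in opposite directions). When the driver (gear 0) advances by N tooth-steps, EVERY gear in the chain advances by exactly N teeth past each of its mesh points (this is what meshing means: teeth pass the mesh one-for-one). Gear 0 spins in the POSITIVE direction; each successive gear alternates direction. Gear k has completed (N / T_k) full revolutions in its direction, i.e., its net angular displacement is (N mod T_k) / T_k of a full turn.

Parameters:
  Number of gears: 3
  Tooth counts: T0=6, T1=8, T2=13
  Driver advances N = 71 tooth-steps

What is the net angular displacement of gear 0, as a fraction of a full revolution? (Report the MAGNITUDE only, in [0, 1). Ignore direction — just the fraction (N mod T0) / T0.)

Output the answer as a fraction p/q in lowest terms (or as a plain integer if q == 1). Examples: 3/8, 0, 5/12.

Answer: 5/6

Derivation:
Chain of 3 gears, tooth counts: [6, 8, 13]
  gear 0: T0=6, direction=positive, advance = 71 mod 6 = 5 teeth = 5/6 turn
  gear 1: T1=8, direction=negative, advance = 71 mod 8 = 7 teeth = 7/8 turn
  gear 2: T2=13, direction=positive, advance = 71 mod 13 = 6 teeth = 6/13 turn
Gear 0: 71 mod 6 = 5
Fraction = 5 / 6 = 5/6 (gcd(5,6)=1) = 5/6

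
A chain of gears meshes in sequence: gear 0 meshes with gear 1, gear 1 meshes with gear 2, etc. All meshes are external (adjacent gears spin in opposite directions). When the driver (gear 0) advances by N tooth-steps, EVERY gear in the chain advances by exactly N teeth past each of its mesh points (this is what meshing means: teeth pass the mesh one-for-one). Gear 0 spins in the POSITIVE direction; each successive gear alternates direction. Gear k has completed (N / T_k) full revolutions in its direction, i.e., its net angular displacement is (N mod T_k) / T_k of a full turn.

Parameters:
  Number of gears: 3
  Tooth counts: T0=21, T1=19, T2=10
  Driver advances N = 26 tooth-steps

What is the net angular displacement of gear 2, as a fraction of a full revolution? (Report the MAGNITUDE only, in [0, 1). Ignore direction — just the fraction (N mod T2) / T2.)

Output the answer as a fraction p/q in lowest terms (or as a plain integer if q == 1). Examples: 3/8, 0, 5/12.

Answer: 3/5

Derivation:
Chain of 3 gears, tooth counts: [21, 19, 10]
  gear 0: T0=21, direction=positive, advance = 26 mod 21 = 5 teeth = 5/21 turn
  gear 1: T1=19, direction=negative, advance = 26 mod 19 = 7 teeth = 7/19 turn
  gear 2: T2=10, direction=positive, advance = 26 mod 10 = 6 teeth = 6/10 turn
Gear 2: 26 mod 10 = 6
Fraction = 6 / 10 = 3/5 (gcd(6,10)=2) = 3/5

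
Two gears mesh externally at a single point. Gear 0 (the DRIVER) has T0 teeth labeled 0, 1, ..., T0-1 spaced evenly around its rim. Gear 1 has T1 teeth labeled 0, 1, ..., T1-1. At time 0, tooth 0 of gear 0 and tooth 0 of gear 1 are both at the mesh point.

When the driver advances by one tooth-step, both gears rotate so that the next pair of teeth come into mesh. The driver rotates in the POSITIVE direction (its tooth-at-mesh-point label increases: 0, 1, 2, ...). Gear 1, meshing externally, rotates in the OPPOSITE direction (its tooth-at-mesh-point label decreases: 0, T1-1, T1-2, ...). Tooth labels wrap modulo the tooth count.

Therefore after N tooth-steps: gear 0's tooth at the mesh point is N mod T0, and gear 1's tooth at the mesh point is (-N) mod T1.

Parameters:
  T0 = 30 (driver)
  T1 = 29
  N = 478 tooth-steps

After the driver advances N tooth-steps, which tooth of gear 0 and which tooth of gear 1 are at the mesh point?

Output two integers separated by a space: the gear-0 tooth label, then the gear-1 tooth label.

Gear 0 (driver, T0=30): tooth at mesh = N mod T0
  478 = 15 * 30 + 28, so 478 mod 30 = 28
  gear 0 tooth = 28
Gear 1 (driven, T1=29): tooth at mesh = (-N) mod T1
  478 = 16 * 29 + 14, so 478 mod 29 = 14
  (-478) mod 29 = (-14) mod 29 = 29 - 14 = 15
Mesh after 478 steps: gear-0 tooth 28 meets gear-1 tooth 15

Answer: 28 15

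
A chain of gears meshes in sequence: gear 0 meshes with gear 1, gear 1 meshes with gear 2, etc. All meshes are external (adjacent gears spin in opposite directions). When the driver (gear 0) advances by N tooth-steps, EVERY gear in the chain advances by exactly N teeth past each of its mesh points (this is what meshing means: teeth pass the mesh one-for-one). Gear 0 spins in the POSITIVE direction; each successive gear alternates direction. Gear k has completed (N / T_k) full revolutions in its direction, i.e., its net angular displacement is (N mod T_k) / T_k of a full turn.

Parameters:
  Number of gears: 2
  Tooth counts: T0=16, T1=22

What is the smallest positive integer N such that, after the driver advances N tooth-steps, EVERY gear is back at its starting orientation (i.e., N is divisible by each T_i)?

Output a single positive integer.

Gear k returns to start when N is a multiple of T_k.
All gears at start simultaneously when N is a common multiple of [16, 22]; the smallest such N is lcm(16, 22).
Start: lcm = T0 = 16
Fold in T1=22: gcd(16, 22) = 2; lcm(16, 22) = 16 * 22 / 2 = 352 / 2 = 176
Full cycle length = 176

Answer: 176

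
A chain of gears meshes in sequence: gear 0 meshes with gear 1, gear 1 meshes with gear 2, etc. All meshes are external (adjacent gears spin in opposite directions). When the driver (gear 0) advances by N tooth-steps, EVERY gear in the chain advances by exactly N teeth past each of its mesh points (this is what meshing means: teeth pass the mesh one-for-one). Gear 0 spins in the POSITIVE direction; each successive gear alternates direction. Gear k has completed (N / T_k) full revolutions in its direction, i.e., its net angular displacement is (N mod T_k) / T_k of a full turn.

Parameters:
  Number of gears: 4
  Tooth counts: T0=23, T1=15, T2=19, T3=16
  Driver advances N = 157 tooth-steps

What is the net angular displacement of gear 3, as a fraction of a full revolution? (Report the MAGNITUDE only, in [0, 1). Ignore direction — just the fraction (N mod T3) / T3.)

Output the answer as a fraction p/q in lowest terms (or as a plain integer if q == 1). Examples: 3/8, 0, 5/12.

Answer: 13/16

Derivation:
Chain of 4 gears, tooth counts: [23, 15, 19, 16]
  gear 0: T0=23, direction=positive, advance = 157 mod 23 = 19 teeth = 19/23 turn
  gear 1: T1=15, direction=negative, advance = 157 mod 15 = 7 teeth = 7/15 turn
  gear 2: T2=19, direction=positive, advance = 157 mod 19 = 5 teeth = 5/19 turn
  gear 3: T3=16, direction=negative, advance = 157 mod 16 = 13 teeth = 13/16 turn
Gear 3: 157 mod 16 = 13
Fraction = 13 / 16 = 13/16 (gcd(13,16)=1) = 13/16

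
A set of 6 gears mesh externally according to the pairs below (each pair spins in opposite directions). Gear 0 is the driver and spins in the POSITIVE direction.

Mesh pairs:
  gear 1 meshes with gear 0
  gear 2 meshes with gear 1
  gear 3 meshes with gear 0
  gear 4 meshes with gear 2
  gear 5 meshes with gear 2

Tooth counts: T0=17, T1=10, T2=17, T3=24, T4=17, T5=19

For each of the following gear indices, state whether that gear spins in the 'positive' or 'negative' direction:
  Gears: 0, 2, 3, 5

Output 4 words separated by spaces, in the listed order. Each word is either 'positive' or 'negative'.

Answer: positive positive negative negative

Derivation:
Gear 0 (driver): positive (depth 0)
  gear 1: meshes with gear 0 -> depth 1 -> negative (opposite of gear 0)
  gear 2: meshes with gear 1 -> depth 2 -> positive (opposite of gear 1)
  gear 3: meshes with gear 0 -> depth 1 -> negative (opposite of gear 0)
  gear 4: meshes with gear 2 -> depth 3 -> negative (opposite of gear 2)
  gear 5: meshes with gear 2 -> depth 3 -> negative (opposite of gear 2)
Queried indices 0, 2, 3, 5 -> positive, positive, negative, negative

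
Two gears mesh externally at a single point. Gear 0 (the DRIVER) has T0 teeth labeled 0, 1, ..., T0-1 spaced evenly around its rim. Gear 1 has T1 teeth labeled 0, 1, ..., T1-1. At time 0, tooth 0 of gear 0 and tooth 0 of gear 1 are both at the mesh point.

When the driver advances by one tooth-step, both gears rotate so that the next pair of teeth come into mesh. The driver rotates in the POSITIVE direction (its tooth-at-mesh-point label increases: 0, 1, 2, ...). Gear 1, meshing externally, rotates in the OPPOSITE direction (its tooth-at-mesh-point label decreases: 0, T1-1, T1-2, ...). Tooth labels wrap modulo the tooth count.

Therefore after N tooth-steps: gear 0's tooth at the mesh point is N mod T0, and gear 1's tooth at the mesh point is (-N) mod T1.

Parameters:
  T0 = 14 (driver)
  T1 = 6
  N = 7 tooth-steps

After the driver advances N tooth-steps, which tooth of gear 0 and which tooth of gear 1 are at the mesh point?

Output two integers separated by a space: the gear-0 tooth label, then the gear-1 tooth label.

Answer: 7 5

Derivation:
Gear 0 (driver, T0=14): tooth at mesh = N mod T0
  7 = 0 * 14 + 7, so 7 mod 14 = 7
  gear 0 tooth = 7
Gear 1 (driven, T1=6): tooth at mesh = (-N) mod T1
  7 = 1 * 6 + 1, so 7 mod 6 = 1
  (-7) mod 6 = (-1) mod 6 = 6 - 1 = 5
Mesh after 7 steps: gear-0 tooth 7 meets gear-1 tooth 5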